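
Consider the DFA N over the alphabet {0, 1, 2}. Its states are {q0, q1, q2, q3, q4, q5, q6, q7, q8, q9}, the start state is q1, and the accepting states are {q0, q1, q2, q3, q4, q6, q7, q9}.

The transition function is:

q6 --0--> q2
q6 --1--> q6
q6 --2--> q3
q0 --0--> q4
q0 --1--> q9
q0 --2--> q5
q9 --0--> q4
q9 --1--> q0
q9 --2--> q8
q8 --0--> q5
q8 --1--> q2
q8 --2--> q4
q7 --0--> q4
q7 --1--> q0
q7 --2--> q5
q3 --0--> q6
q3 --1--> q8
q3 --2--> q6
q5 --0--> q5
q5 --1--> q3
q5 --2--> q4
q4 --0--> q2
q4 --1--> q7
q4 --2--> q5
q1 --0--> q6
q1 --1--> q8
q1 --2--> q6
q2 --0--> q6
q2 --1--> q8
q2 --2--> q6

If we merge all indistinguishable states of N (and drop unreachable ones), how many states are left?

5

Every state is reachable, so we keep all 10.
P0 = {q0,q1,q2,q3,q4,q6,q7,q9} | {q5,q8}.
Refine {q0,q1,q2,q3,q4,q6,q7,q9} on symbol 1: members go to different blocks, giving {q0,q4,q6,q7,q9} and {q1,q2,q3}.
Refine {q0,q4,q6,q7,q9} on symbol 0: members go to different blocks, giving {q0,q7,q9} and {q4,q6}.
On input 1, block {q4,q6} splits into {q4} and {q6}.
The partition is now stable with 5 blocks: {q0,q7,q9} | {q5,q8} | {q1,q2,q3} | {q4} | {q6}.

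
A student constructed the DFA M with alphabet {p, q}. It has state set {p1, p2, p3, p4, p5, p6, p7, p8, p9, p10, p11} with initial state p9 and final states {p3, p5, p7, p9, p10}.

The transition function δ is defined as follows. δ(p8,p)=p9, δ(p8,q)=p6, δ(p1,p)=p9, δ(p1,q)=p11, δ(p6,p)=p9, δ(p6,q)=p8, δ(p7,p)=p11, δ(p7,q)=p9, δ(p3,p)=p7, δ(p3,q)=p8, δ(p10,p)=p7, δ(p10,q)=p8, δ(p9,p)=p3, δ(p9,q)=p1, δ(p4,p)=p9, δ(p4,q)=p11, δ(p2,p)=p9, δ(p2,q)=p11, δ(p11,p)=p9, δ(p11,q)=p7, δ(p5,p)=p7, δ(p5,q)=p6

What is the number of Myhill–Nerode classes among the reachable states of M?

6

Reachable states from the start: {p1,p3,p6,p7,p8,p9,p11}. Unreachable: {p2,p4,p5,p10} — drop them.
Initial partition by acceptance: {p3,p7,p9} | {p1,p6,p8,p11}.
Split {p3,p7,p9} by δ(·,p) → {p3,p9} and {p7}.
On input p, block {p3,p9} splits into {p3} and {p9}.
On input q, block {p1,p6,p8,p11} splits into {p1,p6,p8} and {p11}.
On input q, block {p1,p6,p8} splits into {p6,p8} and {p1}.
The partition is now stable with 6 blocks: {p3} | {p6,p8} | {p7} | {p9} | {p11} | {p1}.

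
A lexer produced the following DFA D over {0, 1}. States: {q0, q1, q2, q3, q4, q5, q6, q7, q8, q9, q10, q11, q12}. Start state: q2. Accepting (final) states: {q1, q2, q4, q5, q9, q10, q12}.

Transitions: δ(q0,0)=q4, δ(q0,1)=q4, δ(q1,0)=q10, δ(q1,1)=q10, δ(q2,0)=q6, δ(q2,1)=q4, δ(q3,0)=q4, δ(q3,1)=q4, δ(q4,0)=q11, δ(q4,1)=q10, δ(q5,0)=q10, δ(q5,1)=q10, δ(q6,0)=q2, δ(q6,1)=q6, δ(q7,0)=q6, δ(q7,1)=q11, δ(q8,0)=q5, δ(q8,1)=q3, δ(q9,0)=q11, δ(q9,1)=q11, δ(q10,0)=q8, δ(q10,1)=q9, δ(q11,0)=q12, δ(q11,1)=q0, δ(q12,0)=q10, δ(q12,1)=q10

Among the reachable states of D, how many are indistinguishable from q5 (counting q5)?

2

Reachable states from the start: {q0,q2,q3,q4,q5,q6,q8,q9,q10,q11,q12}. Unreachable: {q1,q7} — drop them.
Start with accepting vs non-accepting: {q2,q4,q5,q9,q10,q12} | {q0,q3,q6,q8,q11}.
On input 0, block {q2,q4,q5,q9,q10,q12} splits into {q2,q4,q9,q10} and {q5,q12}.
Split {q2,q4,q9,q10} by δ(·,1) → {q2,q4,q10} and {q9}.
Split {q2,q4,q10} by δ(·,1) → {q2,q4} and {q10}.
Refine {q2,q4} on symbol 1: members go to different blocks, giving {q2} and {q4}.
On input 0, block {q0,q3,q6,q8,q11} splits into {q0,q3} and {q8,q11} and {q6}.
Stable partition: {q2} | {q0,q3} | {q5,q12} | {q9} | {q10} | {q4} | {q8,q11} | {q6} — 8 equivalence classes.
The equivalence class containing q5 is {q5,q12}, of size 2.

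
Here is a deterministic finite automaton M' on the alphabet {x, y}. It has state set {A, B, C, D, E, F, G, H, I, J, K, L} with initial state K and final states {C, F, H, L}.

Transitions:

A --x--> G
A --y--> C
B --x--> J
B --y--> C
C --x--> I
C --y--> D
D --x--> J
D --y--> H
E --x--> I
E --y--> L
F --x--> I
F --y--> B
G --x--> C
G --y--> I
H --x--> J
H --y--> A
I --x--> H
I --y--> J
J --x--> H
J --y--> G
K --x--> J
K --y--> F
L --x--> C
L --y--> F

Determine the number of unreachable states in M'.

Starting at K and following transitions, the reachable set is {A, B, C, D, F, G, H, I, J, K}. That leaves E, L unreachable — 2 in total.

2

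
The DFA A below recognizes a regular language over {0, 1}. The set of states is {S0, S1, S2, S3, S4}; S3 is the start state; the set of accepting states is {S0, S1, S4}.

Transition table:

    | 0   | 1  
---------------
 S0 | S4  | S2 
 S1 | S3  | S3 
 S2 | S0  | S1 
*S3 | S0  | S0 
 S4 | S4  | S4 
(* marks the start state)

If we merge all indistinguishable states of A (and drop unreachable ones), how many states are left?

5

Every state is reachable, so we keep all 5.
P0 = {S0,S1,S4} | {S2,S3}.
Split {S0,S1,S4} by δ(·,0) → {S0,S4} and {S1}.
Refine {S0,S4} on symbol 1: members go to different blocks, giving {S0} and {S4}.
Split {S2,S3} by δ(·,1) → {S2} and {S3}.
Stable partition: {S0} | {S2} | {S1} | {S4} | {S3} — 5 equivalence classes.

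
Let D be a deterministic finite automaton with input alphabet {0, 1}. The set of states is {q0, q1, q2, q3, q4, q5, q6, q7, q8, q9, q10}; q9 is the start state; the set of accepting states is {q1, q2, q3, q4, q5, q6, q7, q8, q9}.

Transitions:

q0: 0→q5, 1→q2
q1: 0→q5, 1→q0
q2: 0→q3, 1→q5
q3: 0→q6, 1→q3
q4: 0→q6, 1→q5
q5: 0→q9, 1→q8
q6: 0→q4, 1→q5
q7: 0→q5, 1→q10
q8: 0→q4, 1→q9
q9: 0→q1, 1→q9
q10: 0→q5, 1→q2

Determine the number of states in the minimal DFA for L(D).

8

First remove the unreachable states {q7,q10}; 9 states remain.
P0 = {q1,q2,q3,q4,q5,q6,q8,q9} | {q0}.
Split {q1,q2,q3,q4,q5,q6,q8,q9} by δ(·,1) → {q2,q3,q4,q5,q6,q8,q9} and {q1}.
On input 0, block {q2,q3,q4,q5,q6,q8,q9} splits into {q2,q3,q4,q5,q6,q8} and {q9}.
On input 0, block {q2,q3,q4,q5,q6,q8} splits into {q2,q3,q4,q6,q8} and {q5}.
Refine {q2,q3,q4,q6,q8} on symbol 1: members go to different blocks, giving {q2,q4,q6} and {q3} and {q8}.
Split {q2,q4,q6} by δ(·,0) → {q4,q6} and {q2}.
Stable partition: {q4,q6} | {q0} | {q1} | {q9} | {q5} | {q3} | {q8} | {q2} — 8 equivalence classes.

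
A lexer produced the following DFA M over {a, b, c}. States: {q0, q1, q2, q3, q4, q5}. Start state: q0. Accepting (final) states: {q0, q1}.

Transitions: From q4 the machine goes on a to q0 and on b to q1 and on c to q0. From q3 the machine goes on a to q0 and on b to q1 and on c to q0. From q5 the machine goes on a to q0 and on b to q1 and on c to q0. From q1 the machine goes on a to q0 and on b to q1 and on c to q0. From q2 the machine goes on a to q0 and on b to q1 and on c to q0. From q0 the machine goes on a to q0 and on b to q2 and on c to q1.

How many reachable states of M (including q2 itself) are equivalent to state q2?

Reachable states from the start: {q0,q1,q2}. Unreachable: {q3,q4,q5} — drop them.
P0 = {q0,q1} | {q2}.
Refine {q0,q1} on symbol b: members go to different blocks, giving {q0} and {q1}.
The partition is now stable with 3 blocks: {q0} | {q2} | {q1}.
The equivalence class containing q2 is {q2}, of size 1.

1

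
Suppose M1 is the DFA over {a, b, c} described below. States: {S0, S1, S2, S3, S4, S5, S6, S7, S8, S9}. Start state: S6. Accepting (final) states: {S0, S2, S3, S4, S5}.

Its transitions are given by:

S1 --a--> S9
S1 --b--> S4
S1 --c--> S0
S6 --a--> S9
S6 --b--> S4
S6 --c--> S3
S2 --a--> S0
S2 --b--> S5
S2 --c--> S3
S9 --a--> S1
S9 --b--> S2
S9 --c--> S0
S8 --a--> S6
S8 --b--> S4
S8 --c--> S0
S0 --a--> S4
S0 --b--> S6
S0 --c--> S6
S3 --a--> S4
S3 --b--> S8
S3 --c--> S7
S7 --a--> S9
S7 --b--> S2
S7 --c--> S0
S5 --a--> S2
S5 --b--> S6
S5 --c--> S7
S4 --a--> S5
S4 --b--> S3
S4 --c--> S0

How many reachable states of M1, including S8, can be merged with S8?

Every state is reachable, so we keep all 10.
Start with accepting vs non-accepting: {S0,S2,S3,S4,S5} | {S1,S6,S7,S8,S9}.
Refine {S0,S2,S3,S4,S5} on symbol b: members go to different blocks, giving {S0,S3,S5} and {S2,S4}.
Stable partition: {S0,S3,S5} | {S1,S6,S7,S8,S9} | {S2,S4} — 3 equivalence classes.
The equivalence class containing S8 is {S1,S6,S7,S8,S9}, of size 5.

5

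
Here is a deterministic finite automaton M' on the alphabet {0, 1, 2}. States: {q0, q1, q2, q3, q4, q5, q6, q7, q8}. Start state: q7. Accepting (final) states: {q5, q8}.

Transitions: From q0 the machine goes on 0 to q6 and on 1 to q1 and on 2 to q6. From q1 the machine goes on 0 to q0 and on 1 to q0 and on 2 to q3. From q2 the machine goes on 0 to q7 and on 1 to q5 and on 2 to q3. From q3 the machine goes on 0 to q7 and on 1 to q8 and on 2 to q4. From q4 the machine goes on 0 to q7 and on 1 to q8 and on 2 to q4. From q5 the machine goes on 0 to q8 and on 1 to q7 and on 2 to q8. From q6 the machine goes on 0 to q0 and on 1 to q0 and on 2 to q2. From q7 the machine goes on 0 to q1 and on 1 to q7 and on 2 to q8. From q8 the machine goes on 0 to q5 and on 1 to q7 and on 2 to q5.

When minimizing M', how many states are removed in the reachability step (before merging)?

0

Every one of the 9 states is reachable from q7.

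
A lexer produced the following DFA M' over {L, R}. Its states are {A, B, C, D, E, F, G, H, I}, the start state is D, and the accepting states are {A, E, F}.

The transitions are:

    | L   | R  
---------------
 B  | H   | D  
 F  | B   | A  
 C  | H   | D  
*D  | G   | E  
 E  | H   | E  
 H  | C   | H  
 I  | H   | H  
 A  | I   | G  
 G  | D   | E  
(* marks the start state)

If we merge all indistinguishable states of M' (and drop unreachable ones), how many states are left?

4

States {A,B,F,I} cannot be reached from the start state, so discard them.
Start with accepting vs non-accepting: {E} | {C,D,G,H}.
On input R, block {C,D,G,H} splits into {C,H} and {D,G}.
On input R, block {C,H} splits into {C} and {H}.
The partition is now stable with 4 blocks: {E} | {C} | {D,G} | {H}.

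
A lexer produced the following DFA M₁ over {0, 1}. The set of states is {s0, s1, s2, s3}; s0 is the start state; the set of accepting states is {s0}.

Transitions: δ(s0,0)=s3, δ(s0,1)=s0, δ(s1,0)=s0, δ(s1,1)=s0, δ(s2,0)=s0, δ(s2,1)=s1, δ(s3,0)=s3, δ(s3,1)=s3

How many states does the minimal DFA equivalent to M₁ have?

2

First remove the unreachable states {s1,s2}; 2 states remain.
Start with accepting vs non-accepting: {s0} | {s3}.
No further refinement is possible. Final partition (2 blocks): {s0} | {s3}.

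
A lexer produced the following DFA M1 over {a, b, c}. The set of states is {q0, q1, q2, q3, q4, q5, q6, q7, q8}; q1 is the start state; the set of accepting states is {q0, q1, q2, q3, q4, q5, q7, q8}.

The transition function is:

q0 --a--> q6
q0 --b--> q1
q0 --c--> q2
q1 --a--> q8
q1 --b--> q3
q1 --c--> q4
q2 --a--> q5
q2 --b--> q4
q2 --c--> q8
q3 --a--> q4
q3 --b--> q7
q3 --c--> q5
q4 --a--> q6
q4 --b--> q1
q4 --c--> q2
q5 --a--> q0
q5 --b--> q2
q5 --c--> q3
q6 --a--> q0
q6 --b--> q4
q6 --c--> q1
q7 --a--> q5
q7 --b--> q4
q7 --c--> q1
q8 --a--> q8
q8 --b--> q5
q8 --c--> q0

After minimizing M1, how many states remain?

5

Every state is reachable, so we keep all 9.
P0 = {q0,q1,q2,q3,q4,q5,q7,q8} | {q6}.
Refine {q0,q1,q2,q3,q4,q5,q7,q8} on symbol a: members go to different blocks, giving {q1,q2,q3,q5,q7,q8} and {q0,q4}.
On input a, block {q1,q2,q3,q5,q7,q8} splits into {q1,q2,q7,q8} and {q3,q5}.
Refine {q1,q2,q7,q8} on symbol a: members go to different blocks, giving {q1,q8} and {q2,q7}.
The partition is now stable with 5 blocks: {q1,q8} | {q6} | {q0,q4} | {q3,q5} | {q2,q7}.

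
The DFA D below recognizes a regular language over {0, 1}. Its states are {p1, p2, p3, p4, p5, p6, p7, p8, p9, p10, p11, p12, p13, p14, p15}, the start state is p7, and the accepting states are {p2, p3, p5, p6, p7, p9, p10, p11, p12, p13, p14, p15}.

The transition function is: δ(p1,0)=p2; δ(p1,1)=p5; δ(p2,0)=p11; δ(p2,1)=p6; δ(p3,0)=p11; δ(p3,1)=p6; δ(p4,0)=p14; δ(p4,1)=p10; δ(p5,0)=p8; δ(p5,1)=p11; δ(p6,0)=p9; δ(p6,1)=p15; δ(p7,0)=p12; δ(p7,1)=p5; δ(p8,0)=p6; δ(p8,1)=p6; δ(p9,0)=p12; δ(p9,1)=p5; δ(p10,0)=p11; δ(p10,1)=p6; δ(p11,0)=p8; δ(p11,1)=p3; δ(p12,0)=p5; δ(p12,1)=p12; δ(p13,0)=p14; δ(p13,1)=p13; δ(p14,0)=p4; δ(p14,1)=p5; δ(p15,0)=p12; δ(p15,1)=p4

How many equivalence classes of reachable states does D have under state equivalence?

10

Reachable states from the start: {p3,p4,p5,p6,p7,p8,p9,p10,p11,p12,p14,p15}. Unreachable: {p1,p2,p13} — drop them.
Start with accepting vs non-accepting: {p3,p5,p6,p7,p9,p10,p11,p12,p14,p15} | {p4,p8}.
Refine {p3,p5,p6,p7,p9,p10,p11,p12,p14,p15} on symbol 0: members go to different blocks, giving {p3,p6,p7,p9,p10,p12,p15} and {p5,p11,p14}.
On input 0, block {p3,p6,p7,p9,p10,p12,p15} splits into {p6,p7,p9,p15} and {p3,p10,p12}.
Split {p6,p7,p9,p15} by δ(·,0) → {p7,p9,p15} and {p6}.
Split {p7,p9,p15} by δ(·,1) → {p7,p9} and {p15}.
Refine {p4,p8} on symbol 0: members go to different blocks, giving {p4} and {p8}.
Refine {p5,p11,p14} on symbol 0: members go to different blocks, giving {p5,p11} and {p14}.
On input 1, block {p5,p11} splits into {p5} and {p11}.
Split {p3,p10,p12} by δ(·,0) → {p3,p10} and {p12}.
The partition is now stable with 10 blocks: {p7,p9} | {p4} | {p5} | {p3,p10} | {p6} | {p15} | {p8} | {p14} | {p11} | {p12}.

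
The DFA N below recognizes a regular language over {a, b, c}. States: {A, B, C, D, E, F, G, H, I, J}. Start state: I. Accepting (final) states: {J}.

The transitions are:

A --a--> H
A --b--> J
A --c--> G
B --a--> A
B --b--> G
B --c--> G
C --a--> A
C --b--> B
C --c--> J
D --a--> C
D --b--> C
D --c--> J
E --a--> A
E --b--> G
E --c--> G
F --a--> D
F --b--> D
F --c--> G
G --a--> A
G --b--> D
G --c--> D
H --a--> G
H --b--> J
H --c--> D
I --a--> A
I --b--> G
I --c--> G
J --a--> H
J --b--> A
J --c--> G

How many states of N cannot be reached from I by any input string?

No path from I leads to E, F; the other 8 states are all reachable.

2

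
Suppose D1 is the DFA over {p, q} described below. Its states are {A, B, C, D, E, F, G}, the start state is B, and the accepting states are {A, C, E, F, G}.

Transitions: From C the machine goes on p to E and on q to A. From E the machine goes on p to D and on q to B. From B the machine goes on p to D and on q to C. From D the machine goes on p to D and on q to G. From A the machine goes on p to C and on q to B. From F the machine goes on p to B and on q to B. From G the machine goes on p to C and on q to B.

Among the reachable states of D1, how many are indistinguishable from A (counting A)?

2

First remove the unreachable states {F}; 6 states remain.
P0 = {A,C,E,G} | {B,D}.
Split {A,C,E,G} by δ(·,p) → {A,C,G} and {E}.
On input p, block {A,C,G} splits into {A,G} and {C}.
Refine {B,D} on symbol q: members go to different blocks, giving {B} and {D}.
Stable partition: {A,G} | {B} | {E} | {C} | {D} — 5 equivalence classes.
State A belongs to the block {A,G}, which has 2 states.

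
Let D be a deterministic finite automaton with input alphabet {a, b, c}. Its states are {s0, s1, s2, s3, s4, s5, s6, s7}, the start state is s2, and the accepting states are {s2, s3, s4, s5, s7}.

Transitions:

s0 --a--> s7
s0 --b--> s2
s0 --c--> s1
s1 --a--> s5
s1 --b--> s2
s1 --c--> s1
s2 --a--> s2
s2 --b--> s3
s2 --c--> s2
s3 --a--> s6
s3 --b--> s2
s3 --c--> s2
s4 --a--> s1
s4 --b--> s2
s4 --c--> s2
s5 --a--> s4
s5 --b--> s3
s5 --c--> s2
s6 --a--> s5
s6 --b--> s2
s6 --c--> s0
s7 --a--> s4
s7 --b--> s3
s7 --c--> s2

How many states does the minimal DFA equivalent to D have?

P0 = {s2,s3,s4,s5,s7} | {s0,s1,s6}.
Split {s2,s3,s4,s5,s7} by δ(·,a) → {s2,s5,s7} and {s3,s4}.
On input a, block {s2,s5,s7} splits into {s5,s7} and {s2}.
No further refinement is possible. Final partition (4 blocks): {s5,s7} | {s0,s1,s6} | {s3,s4} | {s2}.

4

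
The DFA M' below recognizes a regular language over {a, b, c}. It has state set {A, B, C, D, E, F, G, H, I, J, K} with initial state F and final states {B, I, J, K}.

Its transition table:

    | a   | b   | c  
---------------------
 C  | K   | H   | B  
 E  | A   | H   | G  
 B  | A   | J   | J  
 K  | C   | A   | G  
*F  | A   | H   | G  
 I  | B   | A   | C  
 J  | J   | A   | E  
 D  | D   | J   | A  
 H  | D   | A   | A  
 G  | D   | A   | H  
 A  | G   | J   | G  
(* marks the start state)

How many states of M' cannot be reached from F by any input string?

BFS from F reaches {A, D, E, F, G, H, J}; the 4 state(s) B, C, I, K are never visited.

4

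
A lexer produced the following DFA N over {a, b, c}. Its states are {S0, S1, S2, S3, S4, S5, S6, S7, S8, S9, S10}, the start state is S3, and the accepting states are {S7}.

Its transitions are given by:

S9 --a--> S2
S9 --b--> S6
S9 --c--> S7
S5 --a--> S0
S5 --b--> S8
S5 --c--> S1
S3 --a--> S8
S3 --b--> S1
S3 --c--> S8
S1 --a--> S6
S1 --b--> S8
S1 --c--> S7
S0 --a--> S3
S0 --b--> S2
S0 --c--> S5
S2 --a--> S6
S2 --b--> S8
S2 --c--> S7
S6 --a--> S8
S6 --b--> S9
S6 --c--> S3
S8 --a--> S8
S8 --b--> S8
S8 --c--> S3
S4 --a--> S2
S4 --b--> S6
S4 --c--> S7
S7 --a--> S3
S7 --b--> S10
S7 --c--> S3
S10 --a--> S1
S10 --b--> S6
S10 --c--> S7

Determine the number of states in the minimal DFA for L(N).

First remove the unreachable states {S0,S4,S5}; 8 states remain.
Initial partition by acceptance: {S7} | {S1,S2,S3,S6,S8,S9,S10}.
On input c, block {S1,S2,S3,S6,S8,S9,S10} splits into {S1,S2,S9,S10} and {S3,S6,S8}.
Split {S1,S2,S9,S10} by δ(·,a) → {S1,S2} and {S9,S10}.
On input b, block {S3,S6,S8} splits into {S3} and {S6} and {S8}.
No further refinement is possible. Final partition (6 blocks): {S7} | {S1,S2} | {S3} | {S9,S10} | {S6} | {S8}.

6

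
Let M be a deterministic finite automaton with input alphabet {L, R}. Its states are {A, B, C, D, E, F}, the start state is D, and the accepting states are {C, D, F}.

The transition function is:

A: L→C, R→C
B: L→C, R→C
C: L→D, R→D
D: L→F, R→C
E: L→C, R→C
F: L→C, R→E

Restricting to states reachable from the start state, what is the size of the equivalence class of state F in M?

1

First remove the unreachable states {A,B}; 4 states remain.
P0 = {C,D,F} | {E}.
Refine {C,D,F} on symbol R: members go to different blocks, giving {C,D} and {F}.
Split {C,D} by δ(·,L) → {C} and {D}.
No further refinement is possible. Final partition (4 blocks): {C} | {E} | {F} | {D}.
The equivalence class containing F is {F}, of size 1.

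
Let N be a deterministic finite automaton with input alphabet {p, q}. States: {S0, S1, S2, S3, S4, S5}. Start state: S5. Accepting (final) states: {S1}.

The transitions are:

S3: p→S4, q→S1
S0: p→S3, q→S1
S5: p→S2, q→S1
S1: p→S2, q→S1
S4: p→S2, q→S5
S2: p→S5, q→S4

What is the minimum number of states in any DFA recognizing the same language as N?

Reachable states from the start: {S1,S2,S4,S5}. Unreachable: {S0,S3} — drop them.
P0 = {S1} | {S2,S4,S5}.
Split {S2,S4,S5} by δ(·,q) → {S2,S4} and {S5}.
On input p, block {S2,S4} splits into {S2} and {S4}.
The partition is now stable with 4 blocks: {S1} | {S2} | {S5} | {S4}.

4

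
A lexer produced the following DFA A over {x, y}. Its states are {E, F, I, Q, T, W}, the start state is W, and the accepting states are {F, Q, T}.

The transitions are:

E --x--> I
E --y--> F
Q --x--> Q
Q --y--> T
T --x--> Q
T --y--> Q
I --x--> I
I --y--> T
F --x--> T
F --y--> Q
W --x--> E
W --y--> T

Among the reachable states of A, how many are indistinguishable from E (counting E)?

3

Initial partition by acceptance: {F,Q,T} | {E,I,W}.
No further refinement is possible. Final partition (2 blocks): {F,Q,T} | {E,I,W}.
The equivalence class containing E is {E,I,W}, of size 3.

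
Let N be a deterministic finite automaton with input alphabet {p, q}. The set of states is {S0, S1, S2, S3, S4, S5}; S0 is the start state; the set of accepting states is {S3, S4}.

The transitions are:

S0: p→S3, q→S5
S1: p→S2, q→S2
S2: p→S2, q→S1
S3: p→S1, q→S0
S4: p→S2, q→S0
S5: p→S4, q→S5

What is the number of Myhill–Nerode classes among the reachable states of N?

Start with accepting vs non-accepting: {S3,S4} | {S0,S1,S2,S5}.
Split {S0,S1,S2,S5} by δ(·,p) → {S0,S5} and {S1,S2}.
The partition is now stable with 3 blocks: {S3,S4} | {S0,S5} | {S1,S2}.

3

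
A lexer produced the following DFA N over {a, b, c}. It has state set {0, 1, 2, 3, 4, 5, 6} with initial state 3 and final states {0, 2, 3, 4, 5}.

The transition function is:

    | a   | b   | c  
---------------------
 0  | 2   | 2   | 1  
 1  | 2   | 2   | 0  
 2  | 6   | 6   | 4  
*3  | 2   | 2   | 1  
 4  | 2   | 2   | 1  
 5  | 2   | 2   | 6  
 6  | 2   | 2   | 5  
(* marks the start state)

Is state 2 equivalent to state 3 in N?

No

All states are reachable from the start state.
Start with accepting vs non-accepting: {0,2,3,4,5} | {1,6}.
Refine {0,2,3,4,5} on symbol a: members go to different blocks, giving {0,3,4,5} and {2}.
The partition is now stable with 3 blocks: {0,3,4,5} | {1,6} | {2}.
2 and 3 end up in different blocks, so they are distinguishable. For instance, the string 'a' is accepted from only 3.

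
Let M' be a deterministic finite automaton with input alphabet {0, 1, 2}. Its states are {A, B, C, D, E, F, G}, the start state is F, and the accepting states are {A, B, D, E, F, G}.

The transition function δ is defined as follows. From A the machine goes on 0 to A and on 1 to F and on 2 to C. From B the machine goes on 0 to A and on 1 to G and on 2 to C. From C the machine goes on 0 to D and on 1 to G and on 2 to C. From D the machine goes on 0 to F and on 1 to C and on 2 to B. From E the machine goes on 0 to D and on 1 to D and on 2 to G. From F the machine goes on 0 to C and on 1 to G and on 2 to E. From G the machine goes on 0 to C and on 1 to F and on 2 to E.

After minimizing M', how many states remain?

All states are reachable from the start state.
Start with accepting vs non-accepting: {A,B,D,E,F,G} | {C}.
On input 0, block {A,B,D,E,F,G} splits into {A,B,D,E} and {F,G}.
Refine {A,B,D,E} on symbol 0: members go to different blocks, giving {A,B,E} and {D}.
On input 0, block {A,B,E} splits into {A,B} and {E}.
No further refinement is possible. Final partition (5 blocks): {A,B} | {C} | {F,G} | {D} | {E}.

5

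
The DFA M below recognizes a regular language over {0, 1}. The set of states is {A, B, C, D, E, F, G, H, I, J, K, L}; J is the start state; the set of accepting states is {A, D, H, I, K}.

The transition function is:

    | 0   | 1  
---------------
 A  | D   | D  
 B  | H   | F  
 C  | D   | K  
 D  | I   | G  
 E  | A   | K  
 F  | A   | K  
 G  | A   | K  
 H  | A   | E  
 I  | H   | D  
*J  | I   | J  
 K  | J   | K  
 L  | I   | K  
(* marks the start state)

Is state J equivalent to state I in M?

No

States {B,C,F,L} cannot be reached from the start state, so discard them.
P0 = {A,D,H,I,K} | {E,G,J}.
Refine {A,D,H,I,K} on symbol 0: members go to different blocks, giving {A,D,H,I} and {K}.
Refine {A,D,H,I} on symbol 1: members go to different blocks, giving {A,I} and {D,H}.
Split {E,G,J} by δ(·,1) → {E,G} and {J}.
The partition is now stable with 5 blocks: {A,I} | {E,G} | {K} | {D,H} | {J}.
J and I end up in different blocks, so they are distinguishable. For instance, the string 'ε' is accepted from only I.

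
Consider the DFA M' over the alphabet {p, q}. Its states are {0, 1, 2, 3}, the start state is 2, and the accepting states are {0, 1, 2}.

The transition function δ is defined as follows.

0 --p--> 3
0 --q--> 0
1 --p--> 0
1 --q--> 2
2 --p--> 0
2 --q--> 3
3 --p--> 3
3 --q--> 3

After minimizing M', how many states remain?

Reachable states from the start: {0,2,3}. Unreachable: {1} — drop them.
Initial partition by acceptance: {0,2} | {3}.
On input p, block {0,2} splits into {0} and {2}.
The partition is now stable with 3 blocks: {0} | {3} | {2}.

3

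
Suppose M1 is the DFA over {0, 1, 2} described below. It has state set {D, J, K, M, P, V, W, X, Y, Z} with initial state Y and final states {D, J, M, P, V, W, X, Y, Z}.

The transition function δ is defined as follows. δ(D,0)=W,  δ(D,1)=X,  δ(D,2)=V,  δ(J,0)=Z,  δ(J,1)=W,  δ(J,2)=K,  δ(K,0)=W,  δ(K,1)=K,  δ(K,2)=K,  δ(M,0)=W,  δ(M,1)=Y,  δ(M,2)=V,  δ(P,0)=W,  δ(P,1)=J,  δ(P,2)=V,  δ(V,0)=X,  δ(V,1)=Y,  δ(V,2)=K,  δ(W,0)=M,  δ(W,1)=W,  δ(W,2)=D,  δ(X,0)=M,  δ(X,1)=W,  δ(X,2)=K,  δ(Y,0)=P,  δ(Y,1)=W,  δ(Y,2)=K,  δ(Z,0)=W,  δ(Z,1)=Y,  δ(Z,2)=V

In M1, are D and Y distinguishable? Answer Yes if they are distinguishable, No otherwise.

Yes

All states are reachable from the start state.
P0 = {D,J,M,P,V,W,X,Y,Z} | {K}.
On input 2, block {D,J,M,P,V,W,X,Y,Z} splits into {D,M,P,W,Z} and {J,V,X,Y}.
On input 1, block {D,M,P,W,Z} splits into {D,M,P,Z} and {W}.
Split {J,V,X,Y} by δ(·,0) → {J,X,Y} and {V}.
No further refinement is possible. Final partition (5 blocks): {D,M,P,Z} | {K} | {J,X,Y} | {W} | {V}.
D and Y end up in different blocks, so they are distinguishable. For instance, the string '2' is accepted from only D.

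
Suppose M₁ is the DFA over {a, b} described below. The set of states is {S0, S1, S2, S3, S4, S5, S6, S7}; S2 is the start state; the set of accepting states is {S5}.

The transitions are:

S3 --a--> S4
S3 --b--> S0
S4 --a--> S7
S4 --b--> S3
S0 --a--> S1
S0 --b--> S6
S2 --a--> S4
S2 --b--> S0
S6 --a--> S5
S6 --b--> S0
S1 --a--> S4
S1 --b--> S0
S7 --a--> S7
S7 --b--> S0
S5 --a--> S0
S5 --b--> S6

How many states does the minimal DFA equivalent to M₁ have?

All states are reachable from the start state.
P0 = {S5} | {S0,S1,S2,S3,S4,S6,S7}.
On input a, block {S0,S1,S2,S3,S4,S6,S7} splits into {S0,S1,S2,S3,S4,S7} and {S6}.
Refine {S0,S1,S2,S3,S4,S7} on symbol b: members go to different blocks, giving {S1,S2,S3,S4,S7} and {S0}.
Split {S1,S2,S3,S4,S7} by δ(·,b) → {S1,S2,S3,S7} and {S4}.
On input a, block {S1,S2,S3,S7} splits into {S1,S2,S3} and {S7}.
Stable partition: {S5} | {S1,S2,S3} | {S6} | {S0} | {S4} | {S7} — 6 equivalence classes.

6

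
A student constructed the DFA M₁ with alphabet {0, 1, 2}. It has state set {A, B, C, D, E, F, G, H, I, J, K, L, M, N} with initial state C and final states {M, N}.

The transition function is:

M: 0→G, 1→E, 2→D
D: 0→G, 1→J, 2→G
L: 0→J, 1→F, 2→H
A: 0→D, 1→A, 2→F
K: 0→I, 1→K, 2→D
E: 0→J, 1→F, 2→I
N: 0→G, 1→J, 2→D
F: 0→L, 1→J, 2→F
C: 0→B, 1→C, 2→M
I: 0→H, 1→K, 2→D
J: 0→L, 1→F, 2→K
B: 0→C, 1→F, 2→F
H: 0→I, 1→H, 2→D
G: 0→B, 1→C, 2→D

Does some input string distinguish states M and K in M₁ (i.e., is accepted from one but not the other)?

Reachable states from the start: {B,C,D,E,F,G,H,I,J,K,L,M}. Unreachable: {A,N} — drop them.
Start with accepting vs non-accepting: {M} | {B,C,D,E,F,G,H,I,J,K,L}.
On input 2, block {B,C,D,E,F,G,H,I,J,K,L} splits into {B,D,E,F,G,H,I,J,K,L} and {C}.
On input 0, block {B,D,E,F,G,H,I,J,K,L} splits into {D,E,F,G,H,I,J,K,L} and {B}.
On input 0, block {D,E,F,G,H,I,J,K,L} splits into {D,E,F,H,I,J,K,L} and {G}.
Split {D,E,F,H,I,J,K,L} by δ(·,0) → {E,F,H,I,J,K,L} and {D}.
On input 2, block {E,F,H,I,J,K,L} splits into {E,F,J,L} and {H,I,K}.
On input 2, block {E,F,J,L} splits into {E,J,L} and {F}.
The partition is now stable with 8 blocks: {M} | {E,J,L} | {C} | {B} | {G} | {D} | {H,I,K} | {F}.
M and K end up in different blocks, so they are distinguishable. For instance, the string 'ε' is accepted from only M.

Yes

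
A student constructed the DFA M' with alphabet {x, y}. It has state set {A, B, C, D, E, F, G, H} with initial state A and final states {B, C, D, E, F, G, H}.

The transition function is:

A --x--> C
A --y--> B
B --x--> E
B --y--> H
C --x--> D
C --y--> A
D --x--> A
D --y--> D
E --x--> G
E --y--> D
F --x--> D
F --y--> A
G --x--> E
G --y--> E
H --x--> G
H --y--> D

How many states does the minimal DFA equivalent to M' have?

First remove the unreachable states {F}; 7 states remain.
Initial partition by acceptance: {B,C,D,E,G,H} | {A}.
Split {B,C,D,E,G,H} by δ(·,x) → {B,C,E,G,H} and {D}.
On input x, block {B,C,E,G,H} splits into {B,E,G,H} and {C}.
Refine {B,E,G,H} on symbol y: members go to different blocks, giving {B,G} and {E,H}.
No further refinement is possible. Final partition (5 blocks): {B,G} | {A} | {D} | {C} | {E,H}.

5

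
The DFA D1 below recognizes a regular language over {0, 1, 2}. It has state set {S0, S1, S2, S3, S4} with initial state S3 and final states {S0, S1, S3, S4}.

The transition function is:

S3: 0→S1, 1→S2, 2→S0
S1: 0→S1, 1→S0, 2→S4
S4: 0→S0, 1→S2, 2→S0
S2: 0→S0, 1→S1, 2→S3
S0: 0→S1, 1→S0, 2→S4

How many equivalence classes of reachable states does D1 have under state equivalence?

P0 = {S0,S1,S3,S4} | {S2}.
Split {S0,S1,S3,S4} by δ(·,1) → {S0,S1} and {S3,S4}.
The partition is now stable with 3 blocks: {S0,S1} | {S2} | {S3,S4}.

3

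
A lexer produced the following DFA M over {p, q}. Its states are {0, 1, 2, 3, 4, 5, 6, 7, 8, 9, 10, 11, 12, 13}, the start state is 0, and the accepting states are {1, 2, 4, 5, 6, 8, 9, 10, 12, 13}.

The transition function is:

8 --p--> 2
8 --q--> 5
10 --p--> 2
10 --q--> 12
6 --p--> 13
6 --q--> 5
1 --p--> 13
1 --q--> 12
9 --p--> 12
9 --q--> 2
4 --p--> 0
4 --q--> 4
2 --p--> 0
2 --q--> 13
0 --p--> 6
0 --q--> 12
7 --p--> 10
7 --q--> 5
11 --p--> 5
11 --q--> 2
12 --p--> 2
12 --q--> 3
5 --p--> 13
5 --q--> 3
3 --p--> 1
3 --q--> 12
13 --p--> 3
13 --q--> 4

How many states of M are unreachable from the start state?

Starting at 0 and following transitions, the reachable set is {0, 1, 2, 3, 4, 5, 6, 12, 13}. That leaves 7, 8, 9, 10, 11 unreachable — 5 in total.

5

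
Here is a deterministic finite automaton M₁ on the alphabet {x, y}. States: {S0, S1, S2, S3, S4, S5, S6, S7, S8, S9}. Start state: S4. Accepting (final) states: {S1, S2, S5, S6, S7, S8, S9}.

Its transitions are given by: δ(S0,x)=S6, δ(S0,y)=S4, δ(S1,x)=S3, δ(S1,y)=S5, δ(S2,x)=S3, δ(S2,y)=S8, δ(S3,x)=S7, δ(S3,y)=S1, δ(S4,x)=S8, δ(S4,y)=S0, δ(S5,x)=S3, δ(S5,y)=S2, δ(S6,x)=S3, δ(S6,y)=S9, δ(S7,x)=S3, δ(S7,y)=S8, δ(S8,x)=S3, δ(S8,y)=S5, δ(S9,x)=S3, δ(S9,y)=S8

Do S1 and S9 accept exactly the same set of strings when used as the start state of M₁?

Yes

Every state is reachable, so we keep all 10.
Start with accepting vs non-accepting: {S1,S2,S5,S6,S7,S8,S9} | {S0,S3,S4}.
Refine {S0,S3,S4} on symbol y: members go to different blocks, giving {S0,S4} and {S3}.
No further refinement is possible. Final partition (3 blocks): {S1,S2,S5,S6,S7,S8,S9} | {S0,S4} | {S3}.
S1 and S9 lie in the same block of the stable partition, so they are equivalent — no string distinguishes them.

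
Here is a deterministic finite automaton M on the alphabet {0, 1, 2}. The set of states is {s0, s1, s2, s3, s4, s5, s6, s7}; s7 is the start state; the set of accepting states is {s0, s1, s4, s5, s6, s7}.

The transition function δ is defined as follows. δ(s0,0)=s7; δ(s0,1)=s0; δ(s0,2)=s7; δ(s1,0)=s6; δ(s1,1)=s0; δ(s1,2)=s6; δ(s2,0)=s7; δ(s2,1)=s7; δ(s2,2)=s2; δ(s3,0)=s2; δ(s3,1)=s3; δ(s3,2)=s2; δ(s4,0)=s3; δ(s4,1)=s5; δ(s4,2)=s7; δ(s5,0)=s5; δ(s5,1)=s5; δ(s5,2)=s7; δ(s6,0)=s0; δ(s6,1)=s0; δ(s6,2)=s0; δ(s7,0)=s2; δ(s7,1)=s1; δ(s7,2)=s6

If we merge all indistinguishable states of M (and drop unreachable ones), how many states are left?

5

Reachable states from the start: {s0,s1,s2,s6,s7}. Unreachable: {s3,s4,s5} — drop them.
Initial partition by acceptance: {s0,s1,s6,s7} | {s2}.
Refine {s0,s1,s6,s7} on symbol 0: members go to different blocks, giving {s0,s1,s6} and {s7}.
Split {s0,s1,s6} by δ(·,0) → {s1,s6} and {s0}.
On input 0, block {s1,s6} splits into {s1} and {s6}.
No further refinement is possible. Final partition (5 blocks): {s1} | {s2} | {s7} | {s0} | {s6}.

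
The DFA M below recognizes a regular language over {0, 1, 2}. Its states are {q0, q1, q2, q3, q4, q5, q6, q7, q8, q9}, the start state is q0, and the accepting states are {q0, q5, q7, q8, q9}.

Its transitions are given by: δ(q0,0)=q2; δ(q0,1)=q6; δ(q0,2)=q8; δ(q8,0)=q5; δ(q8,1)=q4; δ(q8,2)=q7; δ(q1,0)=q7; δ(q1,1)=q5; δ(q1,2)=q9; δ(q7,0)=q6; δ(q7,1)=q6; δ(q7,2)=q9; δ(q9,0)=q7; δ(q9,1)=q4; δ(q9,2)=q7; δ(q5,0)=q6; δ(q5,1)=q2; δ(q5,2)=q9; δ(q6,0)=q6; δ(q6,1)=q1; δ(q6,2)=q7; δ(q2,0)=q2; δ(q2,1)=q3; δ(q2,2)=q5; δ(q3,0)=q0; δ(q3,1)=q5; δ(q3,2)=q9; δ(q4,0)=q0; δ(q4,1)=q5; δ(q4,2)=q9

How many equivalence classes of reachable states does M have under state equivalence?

4

All states are reachable from the start state.
Initial partition by acceptance: {q0,q5,q7,q8,q9} | {q1,q2,q3,q4,q6}.
On input 0, block {q0,q5,q7,q8,q9} splits into {q0,q5,q7} and {q8,q9}.
Refine {q1,q2,q3,q4,q6} on symbol 0: members go to different blocks, giving {q1,q3,q4} and {q2,q6}.
No further refinement is possible. Final partition (4 blocks): {q0,q5,q7} | {q1,q3,q4} | {q8,q9} | {q2,q6}.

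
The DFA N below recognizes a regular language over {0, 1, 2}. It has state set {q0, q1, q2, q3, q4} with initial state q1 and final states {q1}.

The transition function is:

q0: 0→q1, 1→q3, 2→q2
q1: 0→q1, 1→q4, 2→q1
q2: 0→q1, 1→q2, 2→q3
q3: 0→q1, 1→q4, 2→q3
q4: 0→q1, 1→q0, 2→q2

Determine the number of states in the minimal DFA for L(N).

P0 = {q1} | {q0,q2,q3,q4}.
No further refinement is possible. Final partition (2 blocks): {q1} | {q0,q2,q3,q4}.

2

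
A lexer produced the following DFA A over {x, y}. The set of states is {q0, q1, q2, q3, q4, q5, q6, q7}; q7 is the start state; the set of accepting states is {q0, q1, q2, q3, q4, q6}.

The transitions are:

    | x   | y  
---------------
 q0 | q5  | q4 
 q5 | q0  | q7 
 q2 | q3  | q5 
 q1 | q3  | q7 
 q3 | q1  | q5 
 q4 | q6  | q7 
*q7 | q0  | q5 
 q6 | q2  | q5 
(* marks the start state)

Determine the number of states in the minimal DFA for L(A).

3

Every state is reachable, so we keep all 8.
P0 = {q0,q1,q2,q3,q4,q6} | {q5,q7}.
Refine {q0,q1,q2,q3,q4,q6} on symbol x: members go to different blocks, giving {q1,q2,q3,q4,q6} and {q0}.
The partition is now stable with 3 blocks: {q1,q2,q3,q4,q6} | {q5,q7} | {q0}.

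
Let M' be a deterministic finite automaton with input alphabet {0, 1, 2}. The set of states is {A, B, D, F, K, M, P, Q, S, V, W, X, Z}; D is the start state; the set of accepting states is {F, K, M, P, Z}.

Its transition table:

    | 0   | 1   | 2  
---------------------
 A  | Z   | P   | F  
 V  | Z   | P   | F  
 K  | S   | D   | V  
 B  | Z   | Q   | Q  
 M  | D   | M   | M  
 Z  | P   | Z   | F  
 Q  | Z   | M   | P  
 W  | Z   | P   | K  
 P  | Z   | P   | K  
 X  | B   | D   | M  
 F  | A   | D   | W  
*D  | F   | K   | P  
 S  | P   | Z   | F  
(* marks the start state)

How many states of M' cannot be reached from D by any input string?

Starting at D and following transitions, the reachable set is {A, D, F, K, P, S, V, W, Z}. That leaves B, M, Q, X unreachable — 4 in total.

4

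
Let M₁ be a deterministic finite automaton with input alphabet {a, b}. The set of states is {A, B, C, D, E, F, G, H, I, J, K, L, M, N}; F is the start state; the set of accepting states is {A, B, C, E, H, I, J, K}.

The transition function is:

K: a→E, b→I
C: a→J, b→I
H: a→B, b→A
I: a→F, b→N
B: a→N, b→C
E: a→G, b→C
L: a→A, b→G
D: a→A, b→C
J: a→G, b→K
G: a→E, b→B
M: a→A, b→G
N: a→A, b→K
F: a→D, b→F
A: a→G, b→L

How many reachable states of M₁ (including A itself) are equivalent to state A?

1

Reachable states from the start: {A,B,C,D,E,F,G,I,J,K,L,N}. Unreachable: {H,M} — drop them.
Initial partition by acceptance: {A,B,C,E,I,J,K} | {D,F,G,L,N}.
On input a, block {A,B,C,E,I,J,K} splits into {A,B,E,I,J} and {C,K}.
Refine {A,B,E,I,J} on symbol b: members go to different blocks, giving {B,E,J} and {A,I}.
Refine {D,F,G,L,N} on symbol a: members go to different blocks, giving {D,L,N} and {F} and {G}.
On input a, block {B,E,J} splits into {E,J} and {B}.
Split {D,L,N} by δ(·,b) → {D,N} and {L}.
Split {A,I} by δ(·,a) → {A} and {I}.
Stable partition: {E,J} | {D,N} | {C,K} | {A} | {F} | {G} | {B} | {L} | {I} — 9 equivalence classes.
The equivalence class containing A is {A}, of size 1.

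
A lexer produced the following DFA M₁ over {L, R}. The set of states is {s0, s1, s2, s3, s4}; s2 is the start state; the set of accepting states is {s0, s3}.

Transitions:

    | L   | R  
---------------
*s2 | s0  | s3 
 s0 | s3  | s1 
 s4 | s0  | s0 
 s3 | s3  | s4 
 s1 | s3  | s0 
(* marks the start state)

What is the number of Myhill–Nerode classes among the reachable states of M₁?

2

Start with accepting vs non-accepting: {s0,s3} | {s1,s2,s4}.
The partition is now stable with 2 blocks: {s0,s3} | {s1,s2,s4}.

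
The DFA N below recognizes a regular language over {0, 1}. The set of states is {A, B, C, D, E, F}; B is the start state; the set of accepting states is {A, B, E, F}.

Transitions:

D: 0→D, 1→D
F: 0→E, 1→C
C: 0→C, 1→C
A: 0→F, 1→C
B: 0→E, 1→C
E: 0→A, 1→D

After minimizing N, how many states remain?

P0 = {A,B,E,F} | {C,D}.
The partition is now stable with 2 blocks: {A,B,E,F} | {C,D}.

2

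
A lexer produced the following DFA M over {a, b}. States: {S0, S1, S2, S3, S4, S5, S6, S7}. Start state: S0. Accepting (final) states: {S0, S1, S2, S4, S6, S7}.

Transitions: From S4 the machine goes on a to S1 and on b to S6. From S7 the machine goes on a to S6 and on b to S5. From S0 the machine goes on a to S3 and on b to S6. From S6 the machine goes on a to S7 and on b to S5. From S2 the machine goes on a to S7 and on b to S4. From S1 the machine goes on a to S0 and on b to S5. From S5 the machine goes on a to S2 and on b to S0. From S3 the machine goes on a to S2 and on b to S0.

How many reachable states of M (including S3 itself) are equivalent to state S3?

2

Every state is reachable, so we keep all 8.
P0 = {S0,S1,S2,S4,S6,S7} | {S3,S5}.
Split {S0,S1,S2,S4,S6,S7} by δ(·,a) → {S1,S2,S4,S6,S7} and {S0}.
On input a, block {S1,S2,S4,S6,S7} splits into {S2,S4,S6,S7} and {S1}.
Refine {S2,S4,S6,S7} on symbol a: members go to different blocks, giving {S2,S6,S7} and {S4}.
Split {S2,S6,S7} by δ(·,b) → {S6,S7} and {S2}.
The partition is now stable with 6 blocks: {S6,S7} | {S3,S5} | {S0} | {S1} | {S4} | {S2}.
State S3 belongs to the block {S3,S5}, which has 2 states.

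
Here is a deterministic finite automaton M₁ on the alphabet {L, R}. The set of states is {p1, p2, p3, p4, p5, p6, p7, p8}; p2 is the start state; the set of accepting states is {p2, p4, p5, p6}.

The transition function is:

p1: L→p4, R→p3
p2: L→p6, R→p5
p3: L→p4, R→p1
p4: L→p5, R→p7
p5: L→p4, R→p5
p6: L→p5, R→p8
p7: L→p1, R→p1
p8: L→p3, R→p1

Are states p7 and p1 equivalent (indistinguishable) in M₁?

No

Initial partition by acceptance: {p2,p4,p5,p6} | {p1,p3,p7,p8}.
On input R, block {p2,p4,p5,p6} splits into {p2,p5} and {p4,p6}.
Split {p1,p3,p7,p8} by δ(·,L) → {p1,p3} and {p7,p8}.
No further refinement is possible. Final partition (4 blocks): {p2,p5} | {p1,p3} | {p4,p6} | {p7,p8}.
p7 and p1 end up in different blocks, so they are distinguishable. For instance, the string 'L' is accepted from only p1.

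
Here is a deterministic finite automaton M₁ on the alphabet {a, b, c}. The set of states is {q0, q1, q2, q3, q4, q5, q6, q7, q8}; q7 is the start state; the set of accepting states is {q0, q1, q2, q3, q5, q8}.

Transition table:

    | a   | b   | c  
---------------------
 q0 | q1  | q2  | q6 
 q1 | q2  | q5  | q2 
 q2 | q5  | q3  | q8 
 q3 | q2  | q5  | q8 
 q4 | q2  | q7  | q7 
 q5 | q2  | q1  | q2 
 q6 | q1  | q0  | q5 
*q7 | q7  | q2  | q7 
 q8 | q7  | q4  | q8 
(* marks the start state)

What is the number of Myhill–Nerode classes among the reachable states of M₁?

First remove the unreachable states {q0,q6}; 7 states remain.
Start with accepting vs non-accepting: {q1,q2,q3,q5,q8} | {q4,q7}.
Split {q1,q2,q3,q5,q8} by δ(·,a) → {q1,q2,q3,q5} and {q8}.
Split {q1,q2,q3,q5} by δ(·,c) → {q1,q5} and {q2,q3}.
Split {q4,q7} by δ(·,a) → {q4} and {q7}.
On input a, block {q2,q3} splits into {q2} and {q3}.
No further refinement is possible. Final partition (6 blocks): {q1,q5} | {q4} | {q8} | {q2} | {q7} | {q3}.

6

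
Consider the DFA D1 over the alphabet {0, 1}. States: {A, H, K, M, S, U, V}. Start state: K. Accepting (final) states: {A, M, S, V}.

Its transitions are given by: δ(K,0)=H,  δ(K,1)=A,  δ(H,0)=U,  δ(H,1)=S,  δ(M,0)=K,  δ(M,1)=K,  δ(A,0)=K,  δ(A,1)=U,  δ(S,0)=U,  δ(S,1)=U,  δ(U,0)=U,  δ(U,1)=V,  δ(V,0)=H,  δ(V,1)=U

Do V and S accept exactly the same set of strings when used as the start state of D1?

Yes

First remove the unreachable states {M}; 6 states remain.
Initial partition by acceptance: {A,S,V} | {H,K,U}.
Stable partition: {A,S,V} | {H,K,U} — 2 equivalence classes.
V and S lie in the same block of the stable partition, so they are equivalent — no string distinguishes them.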